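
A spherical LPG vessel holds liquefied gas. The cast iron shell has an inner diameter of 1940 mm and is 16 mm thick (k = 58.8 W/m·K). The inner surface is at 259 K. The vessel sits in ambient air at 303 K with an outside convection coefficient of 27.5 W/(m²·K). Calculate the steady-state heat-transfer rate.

Q ≈ 14700 W

Each spherical layer contributes R = (1/r_i − 1/r_o)/(4πk):
R_cast iron shell = (1/0.97 − 1/0.986)/(4π×58.8) = 2.264×10^-5 K/W
R_outer film = 1/(h·4πr_o²) = 1/(27.5×4π×0.986²) = 0.002976 K/W
R_total = 0.002999 K/W
Q = ΔT/R_total = 44/0.002999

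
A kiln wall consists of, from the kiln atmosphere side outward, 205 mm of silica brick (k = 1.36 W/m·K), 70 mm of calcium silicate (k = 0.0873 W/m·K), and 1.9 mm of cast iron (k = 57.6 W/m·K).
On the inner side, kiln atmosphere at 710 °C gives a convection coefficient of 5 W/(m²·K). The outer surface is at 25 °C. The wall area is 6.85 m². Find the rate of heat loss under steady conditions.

Q ≈ 4070 W

Thermal resistances in series:
R_inner film = 1/(h_i·A) = 1/(5×6.85) = 0.0292 K/W
R_silica brick = L/(kA) = 0.205/(1.36×6.85) = 0.02201 K/W
R_calcium silicate = L/(kA) = 0.07/(0.0873×6.85) = 0.1171 K/W
R_cast iron = L/(kA) = 0.0019/(57.6×6.85) = 4.815×10^-6 K/W
R_total = 0.1683 K/W
Q = ΔT / R_total = 685 / 0.1683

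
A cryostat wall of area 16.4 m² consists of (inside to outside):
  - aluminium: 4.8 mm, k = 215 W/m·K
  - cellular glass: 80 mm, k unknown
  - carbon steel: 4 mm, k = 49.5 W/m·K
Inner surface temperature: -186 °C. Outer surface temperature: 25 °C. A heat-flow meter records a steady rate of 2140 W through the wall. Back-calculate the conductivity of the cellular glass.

Model the wall as resistances in series:
R_aluminium = L/(kA) = 0.0048/(215×16.4) = 1.361×10^-6 K/W
R_carbon steel = L/(kA) = 0.004/(49.5×16.4) = 4.927×10^-6 K/W
Sum of known resistances R_other = 6.289×10^-6 K/W
Total R = ΔT/Q = 211/2140 = 0.0986 K/W
R_cellular glass = R_total − R_other = 0.09859 K/W
k = L/(R·A) = 0.08/(0.09859×16.4)

k ≈ 0.0495 W/(m·K)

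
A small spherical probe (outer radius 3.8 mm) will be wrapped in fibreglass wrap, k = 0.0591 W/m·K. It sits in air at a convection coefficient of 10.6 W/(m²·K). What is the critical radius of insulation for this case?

For a sphere r_cr = 2k/h = 2×0.0591/10.6
r_cr = 11.2 mm; since the bare radius (3.8 mm) is below r_cr, adding a thin layer of insulation will *increase* heat loss.

r_cr ≈ 11.2 mm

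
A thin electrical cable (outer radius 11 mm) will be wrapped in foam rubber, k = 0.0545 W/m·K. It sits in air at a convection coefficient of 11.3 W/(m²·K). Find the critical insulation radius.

For a cylinder r_cr = k/h = 0.0545/11.3
r_cr = 4.82 mm; since the bare radius (11 mm) is above r_cr, any added insulation will reduce heat loss.

r_cr ≈ 4.82 mm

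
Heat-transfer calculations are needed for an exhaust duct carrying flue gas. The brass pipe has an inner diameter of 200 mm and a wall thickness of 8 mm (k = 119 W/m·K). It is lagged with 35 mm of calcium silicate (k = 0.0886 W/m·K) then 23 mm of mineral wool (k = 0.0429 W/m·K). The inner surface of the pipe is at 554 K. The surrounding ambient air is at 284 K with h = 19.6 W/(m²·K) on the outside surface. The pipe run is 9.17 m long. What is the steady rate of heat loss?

Treating each annulus and film as a series resistance:
R_brass pipe wall = ln(108/100)/(2π×119×9.17) = 1.122×10^-5 K/W
R_calcium silicate = ln(143/108)/(2π×0.0886×9.17) = 0.05499 K/W
R_mineral wool = ln(166/143)/(2π×0.0429×9.17) = 0.06034 K/W
R_outer film = 1/(h_o·2πr_oL) = 1/(19.6×2π×0.166×9.17) = 0.005334 K/W
R_total = 0.1207 K/W
Q = ΔT/R_total = 270/0.1207

Q ≈ 2240 W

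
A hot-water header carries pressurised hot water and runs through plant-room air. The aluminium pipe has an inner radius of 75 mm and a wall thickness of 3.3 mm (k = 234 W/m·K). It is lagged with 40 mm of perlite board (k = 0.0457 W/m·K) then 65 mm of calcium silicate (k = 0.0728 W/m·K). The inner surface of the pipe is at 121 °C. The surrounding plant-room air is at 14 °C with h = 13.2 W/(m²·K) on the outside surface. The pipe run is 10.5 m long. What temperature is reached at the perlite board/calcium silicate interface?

T ≈ 58.5 °C

Treating each annulus and film as a series resistance:
R_aluminium pipe wall = ln(78.3/75)/(2π×234×10.5) = 2.789×10^-6 K/W
R_perlite board = ln(118.3/78.3)/(2π×0.0457×10.5) = 0.1369 K/W
R_calcium silicate = ln(183.3/118.3)/(2π×0.0728×10.5) = 0.09117 K/W
R_outer film = 1/(h_o·2πr_oL) = 1/(13.2×2π×0.1833×10.5) = 0.006265 K/W
R_total = 0.2343 K/W
Q = ΔT/R_total = 107/0.2343
Q = 457 W
T_interface = T_inner − Q·ΣR(inner→interface) = 121 − 457×0.1369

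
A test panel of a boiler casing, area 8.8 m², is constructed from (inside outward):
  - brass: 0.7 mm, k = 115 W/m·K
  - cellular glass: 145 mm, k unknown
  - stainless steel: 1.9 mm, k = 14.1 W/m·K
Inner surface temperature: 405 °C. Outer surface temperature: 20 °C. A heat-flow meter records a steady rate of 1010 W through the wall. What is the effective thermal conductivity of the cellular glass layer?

k ≈ 0.0432 W/(m·K)

Treating each layer as a thermal resistance in series:
R_brass = L/(kA) = 0.0007/(115×8.8) = 6.917×10^-7 K/W
R_stainless steel = L/(kA) = 0.0019/(14.1×8.8) = 1.531×10^-5 K/W
Sum of known resistances R_other = 1.6×10^-5 K/W
Total R = ΔT/Q = 385/1010 = 0.3812 K/W
R_cellular glass = R_total − R_other = 0.3812 K/W
k = L/(R·A) = 0.145/(0.3812×8.8)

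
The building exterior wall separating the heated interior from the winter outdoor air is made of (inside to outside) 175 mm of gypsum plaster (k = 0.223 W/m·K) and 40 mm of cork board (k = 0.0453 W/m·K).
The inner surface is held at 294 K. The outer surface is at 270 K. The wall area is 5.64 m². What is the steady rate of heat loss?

Q ≈ 81.2 W

Series thermal resistances:
R_gypsum plaster = L/(kA) = 0.175/(0.223×5.64) = 0.1391 K/W
R_cork board = L/(kA) = 0.04/(0.0453×5.64) = 0.1566 K/W
R_total = 0.2957 K/W
Q = ΔT / R_total = 24 / 0.2957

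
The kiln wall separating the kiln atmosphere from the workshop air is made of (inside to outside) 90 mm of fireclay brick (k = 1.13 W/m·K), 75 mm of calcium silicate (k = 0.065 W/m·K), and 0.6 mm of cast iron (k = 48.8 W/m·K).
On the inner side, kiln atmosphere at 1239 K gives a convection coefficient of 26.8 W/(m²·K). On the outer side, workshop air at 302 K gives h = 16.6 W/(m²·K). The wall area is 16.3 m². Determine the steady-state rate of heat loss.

Series thermal resistances:
R_inner film = 1/(h_i·A) = 1/(26.8×16.3) = 0.002289 K/W
R_fireclay brick = L/(kA) = 0.09/(1.13×16.3) = 0.004886 K/W
R_calcium silicate = L/(kA) = 0.075/(0.065×16.3) = 0.07079 K/W
R_cast iron = L/(kA) = 0.0006/(48.8×16.3) = 7.543×10^-7 K/W
R_outer film = 1/(h_o·A) = 1/(16.6×16.3) = 0.003696 K/W
R_total = 0.08166 K/W
Q = ΔT / R_total = 937 / 0.08166

Q ≈ 11500 W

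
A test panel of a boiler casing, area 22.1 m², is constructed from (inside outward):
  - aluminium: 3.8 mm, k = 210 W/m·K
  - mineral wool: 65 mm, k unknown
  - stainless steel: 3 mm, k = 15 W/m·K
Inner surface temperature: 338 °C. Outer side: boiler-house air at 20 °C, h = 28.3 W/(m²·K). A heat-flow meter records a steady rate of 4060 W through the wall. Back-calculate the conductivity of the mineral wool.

Series thermal resistances:
R_aluminium = L/(kA) = 0.0038/(210×22.1) = 8.188×10^-7 K/W
R_stainless steel = L/(kA) = 0.003/(15×22.1) = 9.05×10^-6 K/W
R_outer film = 1/(h_o·A) = 1/(28.3×22.1) = 0.001599 K/W
Sum of known resistances R_other = 0.001609 K/W
Total R = ΔT/Q = 318/4060 = 0.07833 K/W
R_mineral wool = R_total − R_other = 0.07672 K/W
k = L/(R·A) = 0.065/(0.07672×22.1)

k ≈ 0.0383 W/(m·K)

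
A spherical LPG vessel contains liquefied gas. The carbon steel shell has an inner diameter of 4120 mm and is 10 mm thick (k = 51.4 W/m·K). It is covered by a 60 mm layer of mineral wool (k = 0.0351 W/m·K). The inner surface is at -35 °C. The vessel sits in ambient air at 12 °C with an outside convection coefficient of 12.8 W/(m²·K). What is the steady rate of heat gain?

Each spherical layer contributes R = (1/r_i − 1/r_o)/(4πk):
R_carbon steel shell = (1/2.06 − 1/2.07)/(4π×51.4) = 3.631×10^-6 K/W
R_mineral wool = (1/2.07 − 1/2.13)/(4π×0.0351) = 0.03085 K/W
R_outer film = 1/(h·4πr_o²) = 1/(12.8×4π×2.13²) = 0.00137 K/W
R_total = 0.03223 K/W
Q = ΔT/R_total = 47/0.03223

Q ≈ 1460 W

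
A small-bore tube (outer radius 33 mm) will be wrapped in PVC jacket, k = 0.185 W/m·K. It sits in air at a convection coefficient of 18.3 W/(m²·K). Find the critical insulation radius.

For a cylinder r_cr = k/h = 0.185/18.3
r_cr = 10.1 mm; since the bare radius (33 mm) is above r_cr, any added insulation will reduce heat loss.

r_cr ≈ 10.1 mm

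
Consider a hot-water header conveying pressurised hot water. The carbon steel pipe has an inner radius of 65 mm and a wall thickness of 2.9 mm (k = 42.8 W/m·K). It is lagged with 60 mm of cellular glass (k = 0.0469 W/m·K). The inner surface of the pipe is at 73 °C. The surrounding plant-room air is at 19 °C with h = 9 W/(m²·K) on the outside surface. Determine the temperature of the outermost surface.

T ≈ 22.3 °C

Cylindrical conduction, so R = ln(r₂/r₁)/(2πkL) per layer, in series:
R_carbon steel pipe wall = ln(67.9/65)/(2π×42.8×1) = 1.623×10^-4 K/W
R_cellular glass = ln(127.9/67.9)/(2π×0.0469×1) = 2.149 K/W
R_outer film = 1/(h_o·2πr_oL) = 1/(9×2π×0.1279×1) = 0.1383 K/W
R_total = 2.287 K/W
Q = ΔT/R_total = 54/2.287
Q = 23.6 W/m
T_interface = T_inner − Q·ΣR(inner→interface) = 73 − 23.6×2.149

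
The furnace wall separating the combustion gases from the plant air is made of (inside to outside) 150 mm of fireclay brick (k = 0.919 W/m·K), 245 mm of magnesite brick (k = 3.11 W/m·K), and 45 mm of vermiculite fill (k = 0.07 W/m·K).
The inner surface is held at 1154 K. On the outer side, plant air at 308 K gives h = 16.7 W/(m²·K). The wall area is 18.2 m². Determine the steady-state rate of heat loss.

Series thermal resistances:
R_fireclay brick = L/(kA) = 0.15/(0.919×18.2) = 0.008968 K/W
R_magnesite brick = L/(kA) = 0.245/(3.11×18.2) = 0.004328 K/W
R_vermiculite fill = L/(kA) = 0.045/(0.07×18.2) = 0.03532 K/W
R_outer film = 1/(h_o·A) = 1/(16.7×18.2) = 0.00329 K/W
R_total = 0.05191 K/W
Q = ΔT / R_total = 846 / 0.05191

Q ≈ 16300 W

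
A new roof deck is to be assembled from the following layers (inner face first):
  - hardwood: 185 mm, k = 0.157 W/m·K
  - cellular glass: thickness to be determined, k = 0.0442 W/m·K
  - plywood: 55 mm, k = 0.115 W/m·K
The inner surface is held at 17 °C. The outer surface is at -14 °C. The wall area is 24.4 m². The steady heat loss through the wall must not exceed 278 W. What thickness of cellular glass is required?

L ≈ 47 mm

Treating each layer as a thermal resistance in series:
R_hardwood = L/(kA) = 0.185/(0.157×24.4) = 0.04829 K/W
R_plywood = L/(kA) = 0.055/(0.115×24.4) = 0.0196 K/W
Sum of the known resistances R_other = 0.06789 K/W
Required total resistance R_tot = ΔT/Q_allow = 31/278 = 0.1115 K/W
R_cellular glass = R_tot − R_other = 0.04362 K/W
L = R·k·A = 0.04362×0.0442×24.4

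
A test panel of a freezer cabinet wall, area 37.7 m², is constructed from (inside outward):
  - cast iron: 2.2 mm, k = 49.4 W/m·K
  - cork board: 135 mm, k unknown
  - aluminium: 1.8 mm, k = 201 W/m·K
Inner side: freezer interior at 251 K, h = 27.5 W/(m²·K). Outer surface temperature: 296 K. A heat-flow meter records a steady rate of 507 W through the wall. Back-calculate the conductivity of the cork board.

k ≈ 0.0408 W/(m·K)

Series thermal resistances:
R_inner film = 1/(h_i·A) = 1/(27.5×37.7) = 9.646×10^-4 K/W
R_cast iron = L/(kA) = 0.0022/(49.4×37.7) = 1.181×10^-6 K/W
R_aluminium = L/(kA) = 0.0018/(201×37.7) = 2.375×10^-7 K/W
Sum of known resistances R_other = 9.66×10^-4 K/W
Total R = ΔT/Q = 45/507 = 0.08876 K/W
R_cork board = R_total − R_other = 0.08779 K/W
k = L/(R·A) = 0.135/(0.08779×37.7)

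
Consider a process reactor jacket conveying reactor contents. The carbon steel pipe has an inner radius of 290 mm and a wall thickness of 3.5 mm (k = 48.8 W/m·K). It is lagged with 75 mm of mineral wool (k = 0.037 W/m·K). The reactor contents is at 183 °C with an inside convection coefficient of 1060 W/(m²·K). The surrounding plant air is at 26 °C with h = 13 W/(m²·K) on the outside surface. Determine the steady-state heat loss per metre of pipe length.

Treating each annulus and film as a series resistance:
R_inner film = 1/(h_i·2πr₁L) = 1/(1060×2π×0.29×1) = 5.177×10^-4 K/W
R_carbon steel pipe wall = ln(293.5/290)/(2π×48.8×1) = 3.913×10^-5 K/W
R_mineral wool = ln(368.5/293.5)/(2π×0.037×1) = 0.9789 K/W
R_outer film = 1/(h_o·2πr_oL) = 1/(13×2π×0.3685×1) = 0.03322 K/W
R_total = 1.013 K/W
Q = ΔT/R_total = 157/1.013

q′ ≈ 155 W/m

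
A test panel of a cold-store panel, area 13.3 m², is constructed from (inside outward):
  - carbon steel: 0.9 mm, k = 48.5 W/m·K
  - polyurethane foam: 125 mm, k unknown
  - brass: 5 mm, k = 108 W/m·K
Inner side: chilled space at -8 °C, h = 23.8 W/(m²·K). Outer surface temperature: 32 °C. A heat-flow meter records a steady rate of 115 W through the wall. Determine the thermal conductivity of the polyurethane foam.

k ≈ 0.0273 W/(m·K)

Thermal resistances in series:
R_inner film = 1/(h_i·A) = 1/(23.8×13.3) = 0.003159 K/W
R_carbon steel = L/(kA) = 0.0009/(48.5×13.3) = 1.395×10^-6 K/W
R_brass = L/(kA) = 0.005/(108×13.3) = 3.481×10^-6 K/W
Sum of known resistances R_other = 0.003164 K/W
Total R = ΔT/Q = 40/115 = 0.3478 K/W
R_polyurethane foam = R_total − R_other = 0.3447 K/W
k = L/(R·A) = 0.125/(0.3447×13.3)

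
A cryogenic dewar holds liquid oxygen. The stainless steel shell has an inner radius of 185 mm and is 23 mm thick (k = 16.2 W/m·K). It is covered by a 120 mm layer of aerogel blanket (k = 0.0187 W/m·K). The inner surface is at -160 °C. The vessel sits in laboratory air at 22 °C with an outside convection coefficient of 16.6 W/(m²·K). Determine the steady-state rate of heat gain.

Each spherical layer contributes R = (1/r_i − 1/r_o)/(4πk):
R_stainless steel shell = (1/0.185 − 1/0.208)/(4π×16.2) = 0.002936 K/W
R_aerogel blanket = (1/0.208 − 1/0.328)/(4π×0.0187) = 7.485 K/W
R_outer film = 1/(h·4πr_o²) = 1/(16.6×4π×0.328²) = 0.04456 K/W
R_total = 7.533 K/W
Q = ΔT/R_total = 182/7.533

Q ≈ 24.2 W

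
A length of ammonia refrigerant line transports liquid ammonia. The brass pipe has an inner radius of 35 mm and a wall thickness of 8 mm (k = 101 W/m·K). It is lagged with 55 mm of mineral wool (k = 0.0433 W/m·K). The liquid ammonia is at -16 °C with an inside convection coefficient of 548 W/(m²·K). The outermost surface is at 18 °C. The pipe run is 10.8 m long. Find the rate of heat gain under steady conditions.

Q ≈ 121 W

Radial resistances (cylindrical: R_cond = ln(r_o/r_i)/(2πkL), R_conv = 1/(h·2πrL)):
R_inner film = 1/(h_i·2πr₁L) = 1/(548×2π×0.035×10.8) = 7.683×10^-4 K/W
R_brass pipe wall = ln(43/35)/(2π×101×10.8) = 3.004×10^-5 K/W
R_mineral wool = ln(98/43)/(2π×0.0433×10.8) = 0.2804 K/W
R_total = 0.2812 K/W
Q = ΔT/R_total = 34/0.2812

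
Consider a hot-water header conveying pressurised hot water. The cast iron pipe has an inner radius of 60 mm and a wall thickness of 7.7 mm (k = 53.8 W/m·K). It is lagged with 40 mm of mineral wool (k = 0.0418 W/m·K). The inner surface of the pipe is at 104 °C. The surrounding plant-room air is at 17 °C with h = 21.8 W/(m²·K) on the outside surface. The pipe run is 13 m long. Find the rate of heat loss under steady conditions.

Q ≈ 616 W

Cylindrical conduction, so R = ln(r₂/r₁)/(2πkL) per layer, in series:
R_cast iron pipe wall = ln(67.7/60)/(2π×53.8×13) = 2.748×10^-5 K/W
R_mineral wool = ln(107.7/67.7)/(2π×0.0418×13) = 0.136 K/W
R_outer film = 1/(h_o·2πr_oL) = 1/(21.8×2π×0.1077×13) = 0.005214 K/W
R_total = 0.1412 K/W
Q = ΔT/R_total = 87/0.1412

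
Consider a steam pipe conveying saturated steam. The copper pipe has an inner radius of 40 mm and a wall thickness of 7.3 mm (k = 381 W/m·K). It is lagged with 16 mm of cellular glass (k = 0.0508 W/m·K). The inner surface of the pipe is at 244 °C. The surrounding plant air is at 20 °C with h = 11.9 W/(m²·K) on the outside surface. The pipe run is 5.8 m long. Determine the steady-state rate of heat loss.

For a radial system each layer contributes R = ln(r_out/r_in)/(2πkL); films add R = 1/(hA).
R_copper pipe wall = ln(47.3/40)/(2π×381×5.8) = 1.207×10^-5 K/W
R_cellular glass = ln(63.3/47.3)/(2π×0.0508×5.8) = 0.1574 K/W
R_outer film = 1/(h_o·2πr_oL) = 1/(11.9×2π×0.0633×5.8) = 0.03643 K/W
R_total = 0.1938 K/W
Q = ΔT/R_total = 224/0.1938

Q ≈ 1160 W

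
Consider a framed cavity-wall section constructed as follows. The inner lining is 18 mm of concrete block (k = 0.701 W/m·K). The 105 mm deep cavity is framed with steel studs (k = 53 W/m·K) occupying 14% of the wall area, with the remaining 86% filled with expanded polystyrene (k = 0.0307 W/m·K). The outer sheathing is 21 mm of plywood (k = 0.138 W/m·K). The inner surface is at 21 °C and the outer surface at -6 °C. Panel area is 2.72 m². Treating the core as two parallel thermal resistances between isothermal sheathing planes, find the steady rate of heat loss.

Sheathing layers in series; stud and cavity paths in parallel between them.
R_inner = 0.018/(0.701×2.72) = 0.00944 K/W
R_stud  = 0.105/(53×0.14×2.72) = 0.005203 K/W
R_cav   = 0.105/(0.0307×0.86×2.72) = 1.462 K/W
1/R_core = 1/R_stud + 1/R_cav → R_core = 0.005184 K/W
R_outer = 0.021/(0.138×2.72) = 0.05595 K/W
R_total = 0.07057 K/W
Q = ΔT/R_total = 27/0.07057

Q ≈ 383 W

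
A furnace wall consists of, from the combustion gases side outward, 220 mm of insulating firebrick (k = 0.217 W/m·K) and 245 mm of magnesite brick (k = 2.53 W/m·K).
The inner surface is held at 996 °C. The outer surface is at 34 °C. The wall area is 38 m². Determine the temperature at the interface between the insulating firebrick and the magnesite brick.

Using the resistance-network approach (series):
R_insulating firebrick = L/(kA) = 0.22/(0.217×38) = 0.02668 K/W
R_magnesite brick = L/(kA) = 0.245/(2.53×38) = 0.002548 K/W
R_total = 0.02923 K/W;  Q = ΔT/R_total = 962/0.02923 = 32910 W
T_interface = T_inner − Q·ΣR(inner→interface) = 996 − 32900×0.02668

T ≈ 118 °C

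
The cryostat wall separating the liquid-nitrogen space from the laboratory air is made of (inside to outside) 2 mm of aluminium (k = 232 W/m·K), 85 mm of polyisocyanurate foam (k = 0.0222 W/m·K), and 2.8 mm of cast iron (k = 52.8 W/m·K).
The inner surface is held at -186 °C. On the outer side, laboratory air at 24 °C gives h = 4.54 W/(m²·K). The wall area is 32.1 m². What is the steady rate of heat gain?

Q ≈ 1660 W

Treating each layer as a thermal resistance in series:
R_aluminium = L/(kA) = 0.002/(232×32.1) = 2.686×10^-7 K/W
R_polyisocyanurate foam = L/(kA) = 0.085/(0.0222×32.1) = 0.1193 K/W
R_cast iron = L/(kA) = 0.0028/(52.8×32.1) = 1.652×10^-6 K/W
R_outer film = 1/(h_o·A) = 1/(4.54×32.1) = 0.006862 K/W
R_total = 0.1261 K/W
Q = ΔT / R_total = 210 / 0.1261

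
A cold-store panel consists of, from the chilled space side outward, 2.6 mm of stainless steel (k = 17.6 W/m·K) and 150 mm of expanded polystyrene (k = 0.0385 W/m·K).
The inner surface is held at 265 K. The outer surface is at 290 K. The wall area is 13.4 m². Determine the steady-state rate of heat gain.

Thermal resistances in series:
R_stainless steel = L/(kA) = 0.0026/(17.6×13.4) = 1.102×10^-5 K/W
R_expanded polystyrene = L/(kA) = 0.15/(0.0385×13.4) = 0.2908 K/W
R_total = 0.2908 K/W
Q = ΔT / R_total = 25 / 0.2908

Q ≈ 86 W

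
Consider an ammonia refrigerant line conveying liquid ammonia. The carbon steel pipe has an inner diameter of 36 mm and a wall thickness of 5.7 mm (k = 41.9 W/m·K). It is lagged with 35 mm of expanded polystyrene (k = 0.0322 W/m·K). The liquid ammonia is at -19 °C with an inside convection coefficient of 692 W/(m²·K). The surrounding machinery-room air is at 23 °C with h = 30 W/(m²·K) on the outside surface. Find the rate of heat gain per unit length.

Treating each annulus and film as a series resistance:
R_inner film = 1/(h_i·2πr₁L) = 1/(692×2π×0.018×1) = 0.01278 K/W
R_carbon steel pipe wall = ln(23.7/18)/(2π×41.9×1) = 0.001045 K/W
R_expanded polystyrene = ln(58.7/23.7)/(2π×0.0322×1) = 4.483 K/W
R_outer film = 1/(h_o·2πr_oL) = 1/(30×2π×0.0587×1) = 0.09038 K/W
R_total = 4.587 K/W
Q = ΔT/R_total = 42/4.587

q′ ≈ 9.16 W/m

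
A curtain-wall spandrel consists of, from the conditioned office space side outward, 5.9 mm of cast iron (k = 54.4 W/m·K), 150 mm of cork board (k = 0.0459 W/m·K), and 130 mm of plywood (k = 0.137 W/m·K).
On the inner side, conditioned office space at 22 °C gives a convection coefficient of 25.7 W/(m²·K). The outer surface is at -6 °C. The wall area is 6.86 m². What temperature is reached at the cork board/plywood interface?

Series thermal resistances:
R_inner film = 1/(h_i·A) = 1/(25.7×6.86) = 0.005672 K/W
R_cast iron = L/(kA) = 0.0059/(54.4×6.86) = 1.581×10^-5 K/W
R_cork board = L/(kA) = 0.15/(0.0459×6.86) = 0.4764 K/W
R_plywood = L/(kA) = 0.13/(0.137×6.86) = 0.1383 K/W
R_total = 0.6204 K/W;  Q = ΔT/R_total = 28/0.6204 = 45.13 W
T_interface = T_inner − Q·ΣR(inner→interface) = 22 − 45.1×0.4821

T ≈ 0.243 °C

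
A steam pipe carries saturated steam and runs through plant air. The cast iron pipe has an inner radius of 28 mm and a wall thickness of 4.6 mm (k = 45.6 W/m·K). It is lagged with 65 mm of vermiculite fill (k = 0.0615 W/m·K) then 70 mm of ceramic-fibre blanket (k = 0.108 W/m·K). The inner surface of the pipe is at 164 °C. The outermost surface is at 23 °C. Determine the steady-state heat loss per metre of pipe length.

q′ ≈ 38.8 W/m

Treating each annulus and film as a series resistance:
R_cast iron pipe wall = ln(32.6/28)/(2π×45.6×1) = 5.309×10^-4 K/W
R_vermiculite fill = ln(97.6/32.6)/(2π×0.0615×1) = 2.838 K/W
R_ceramic-fibre blanket = ln(167.6/97.6)/(2π×0.108×1) = 0.7968 K/W
R_total = 3.635 K/W
Q = ΔT/R_total = 141/3.635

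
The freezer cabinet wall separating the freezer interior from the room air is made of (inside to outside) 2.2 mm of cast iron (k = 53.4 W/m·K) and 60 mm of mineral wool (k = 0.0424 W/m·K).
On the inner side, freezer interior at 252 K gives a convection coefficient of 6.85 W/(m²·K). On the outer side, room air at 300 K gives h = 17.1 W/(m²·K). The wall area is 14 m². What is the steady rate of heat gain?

Treating each layer as a thermal resistance in series:
R_inner film = 1/(h_i·A) = 1/(6.85×14) = 0.01043 K/W
R_cast iron = L/(kA) = 0.0022/(53.4×14) = 2.943×10^-6 K/W
R_mineral wool = L/(kA) = 0.06/(0.0424×14) = 0.1011 K/W
R_outer film = 1/(h_o·A) = 1/(17.1×14) = 0.004177 K/W
R_total = 0.1157 K/W
Q = ΔT / R_total = 48 / 0.1157

Q ≈ 415 W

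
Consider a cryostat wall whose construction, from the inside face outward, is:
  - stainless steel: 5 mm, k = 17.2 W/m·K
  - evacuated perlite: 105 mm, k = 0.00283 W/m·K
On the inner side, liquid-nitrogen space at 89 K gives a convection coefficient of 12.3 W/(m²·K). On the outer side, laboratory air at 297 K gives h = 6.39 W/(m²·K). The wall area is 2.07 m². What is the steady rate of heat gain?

Q ≈ 11.5 W

Treating each layer as a thermal resistance in series:
R_inner film = 1/(h_i·A) = 1/(12.3×2.07) = 0.03928 K/W
R_stainless steel = L/(kA) = 0.005/(17.2×2.07) = 1.404×10^-4 K/W
R_evacuated perlite = L/(kA) = 0.105/(0.00283×2.07) = 17.92 K/W
R_outer film = 1/(h_o·A) = 1/(6.39×2.07) = 0.0756 K/W
R_total = 18.04 K/W
Q = ΔT / R_total = 208 / 18.04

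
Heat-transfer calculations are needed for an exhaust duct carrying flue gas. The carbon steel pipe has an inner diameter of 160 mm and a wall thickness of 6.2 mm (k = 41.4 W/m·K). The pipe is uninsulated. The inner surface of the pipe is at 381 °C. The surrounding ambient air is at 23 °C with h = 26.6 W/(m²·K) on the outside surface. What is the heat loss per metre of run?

q′ ≈ 5140 W/m

Per-layer cylindrical resistances, series-summed:
R_carbon steel pipe wall = ln(86.2/80)/(2π×41.4×1) = 2.87×10^-4 K/W
R_outer film = 1/(h_o·2πr_oL) = 1/(26.6×2π×0.0862×1) = 0.06941 K/W
R_total = 0.0697 K/W
Q = ΔT/R_total = 358/0.0697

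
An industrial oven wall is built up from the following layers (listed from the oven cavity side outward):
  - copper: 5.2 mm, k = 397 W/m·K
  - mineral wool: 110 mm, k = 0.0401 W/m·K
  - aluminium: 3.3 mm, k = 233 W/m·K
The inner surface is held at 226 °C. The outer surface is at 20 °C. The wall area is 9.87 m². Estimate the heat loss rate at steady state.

Series thermal resistances:
R_copper = L/(kA) = 0.0052/(397×9.87) = 1.327×10^-6 K/W
R_mineral wool = L/(kA) = 0.11/(0.0401×9.87) = 0.2779 K/W
R_aluminium = L/(kA) = 0.0033/(233×9.87) = 1.435×10^-6 K/W
R_total = 0.2779 K/W
Q = ΔT / R_total = 206 / 0.2779

Q ≈ 741 W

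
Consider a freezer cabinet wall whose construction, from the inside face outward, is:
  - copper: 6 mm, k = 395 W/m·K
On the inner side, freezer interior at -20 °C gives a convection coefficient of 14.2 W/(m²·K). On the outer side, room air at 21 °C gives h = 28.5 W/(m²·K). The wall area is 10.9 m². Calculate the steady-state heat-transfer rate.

Treating each layer as a thermal resistance in series:
R_inner film = 1/(h_i·A) = 1/(14.2×10.9) = 0.006461 K/W
R_copper = L/(kA) = 0.006/(395×10.9) = 1.394×10^-6 K/W
R_outer film = 1/(h_o·A) = 1/(28.5×10.9) = 0.003219 K/W
R_total = 0.009681 K/W
Q = ΔT / R_total = 41 / 0.009681

Q ≈ 4230 W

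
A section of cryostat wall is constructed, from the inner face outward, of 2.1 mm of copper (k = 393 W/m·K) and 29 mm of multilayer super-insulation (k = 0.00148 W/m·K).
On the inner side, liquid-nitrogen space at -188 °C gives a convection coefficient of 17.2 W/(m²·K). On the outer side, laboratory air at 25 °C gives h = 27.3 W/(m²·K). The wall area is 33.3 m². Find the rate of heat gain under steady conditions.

Using the resistance-network approach (series):
R_inner film = 1/(h_i·A) = 1/(17.2×33.3) = 0.001746 K/W
R_copper = L/(kA) = 0.0021/(393×33.3) = 1.605×10^-7 K/W
R_multilayer super-insulation = L/(kA) = 0.029/(0.00148×33.3) = 0.5884 K/W
R_outer film = 1/(h_o·A) = 1/(27.3×33.3) = 0.0011 K/W
R_total = 0.5913 K/W
Q = ΔT / R_total = 213 / 0.5913

Q ≈ 360 W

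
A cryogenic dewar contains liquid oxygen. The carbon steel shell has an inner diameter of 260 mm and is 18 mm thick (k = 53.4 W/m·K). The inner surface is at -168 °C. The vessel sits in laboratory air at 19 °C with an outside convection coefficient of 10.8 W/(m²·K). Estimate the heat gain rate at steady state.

Radial (spherical) resistances in series:
R_carbon steel shell = (1/0.13 − 1/0.148)/(4π×53.4) = 0.001394 K/W
R_outer film = 1/(h·4πr_o²) = 1/(10.8×4π×0.148²) = 0.3364 K/W
R_total = 0.3378 K/W
Q = ΔT/R_total = 187/0.3378

Q ≈ 554 W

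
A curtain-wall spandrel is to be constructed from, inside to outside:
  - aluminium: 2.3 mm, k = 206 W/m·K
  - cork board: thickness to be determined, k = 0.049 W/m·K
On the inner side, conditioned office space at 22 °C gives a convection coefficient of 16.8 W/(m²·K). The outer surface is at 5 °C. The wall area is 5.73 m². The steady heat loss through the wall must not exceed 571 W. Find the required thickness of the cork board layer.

Treating each layer as a thermal resistance in series:
R_inner film = 1/(h_i·A) = 1/(16.8×5.73) = 0.01039 K/W
R_aluminium = L/(kA) = 0.0023/(206×5.73) = 1.949×10^-6 K/W
Sum of the known resistances R_other = 0.01039 K/W
Required total resistance R_tot = ΔT/Q_allow = 17/571 = 0.02977 K/W
R_cork board = R_tot − R_other = 0.01938 K/W
L = R·k·A = 0.01938×0.049×5.73

L ≈ 5.44 mm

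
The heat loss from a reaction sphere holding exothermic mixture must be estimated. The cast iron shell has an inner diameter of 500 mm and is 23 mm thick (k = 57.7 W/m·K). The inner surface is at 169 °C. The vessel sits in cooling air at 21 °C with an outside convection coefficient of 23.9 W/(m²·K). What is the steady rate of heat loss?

For a spherical shell R = (1/r₁ − 1/r₂)/(4πk); film R = 1/(h·4πr²). In series:
R_cast iron shell = (1/0.25 − 1/0.273)/(4π×57.7) = 4.648×10^-4 K/W
R_outer film = 1/(h·4πr_o²) = 1/(23.9×4π×0.273²) = 0.04468 K/W
R_total = 0.04514 K/W
Q = ΔT/R_total = 148/0.04514

Q ≈ 3280 W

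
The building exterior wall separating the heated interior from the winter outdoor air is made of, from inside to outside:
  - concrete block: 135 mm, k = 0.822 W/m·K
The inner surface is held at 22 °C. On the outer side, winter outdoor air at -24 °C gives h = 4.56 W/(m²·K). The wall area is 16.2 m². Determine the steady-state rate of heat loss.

Q ≈ 1940 W

Using the resistance-network approach (series):
R_concrete block = L/(kA) = 0.135/(0.822×16.2) = 0.01014 K/W
R_outer film = 1/(h_o·A) = 1/(4.56×16.2) = 0.01354 K/W
R_total = 0.02367 K/W
Q = ΔT / R_total = 46 / 0.02367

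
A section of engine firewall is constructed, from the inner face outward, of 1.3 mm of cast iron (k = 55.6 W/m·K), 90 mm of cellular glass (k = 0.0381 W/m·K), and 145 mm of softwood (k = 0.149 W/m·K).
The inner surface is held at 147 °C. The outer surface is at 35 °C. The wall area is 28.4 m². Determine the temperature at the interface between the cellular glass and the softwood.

T ≈ 67.7 °C

Thermal resistances in series:
R_cast iron = L/(kA) = 0.0013/(55.6×28.4) = 8.233×10^-7 K/W
R_cellular glass = L/(kA) = 0.09/(0.0381×28.4) = 0.08318 K/W
R_softwood = L/(kA) = 0.145/(0.149×28.4) = 0.03427 K/W
R_total = 0.1174 K/W;  Q = ΔT/R_total = 112/0.1174 = 953.7 W
T_interface = T_inner − Q·ΣR(inner→interface) = 147 − 954×0.08318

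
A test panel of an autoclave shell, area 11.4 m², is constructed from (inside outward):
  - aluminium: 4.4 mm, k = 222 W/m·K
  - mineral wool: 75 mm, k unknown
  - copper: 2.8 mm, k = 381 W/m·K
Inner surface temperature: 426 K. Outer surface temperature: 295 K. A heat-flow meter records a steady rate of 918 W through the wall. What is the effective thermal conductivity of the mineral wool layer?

Series thermal resistances:
R_aluminium = L/(kA) = 0.0044/(222×11.4) = 1.739×10^-6 K/W
R_copper = L/(kA) = 0.0028/(381×11.4) = 6.447×10^-7 K/W
Sum of known resistances R_other = 2.383×10^-6 K/W
Total R = ΔT/Q = 131/918 = 0.1427 K/W
R_mineral wool = R_total − R_other = 0.1427 K/W
k = L/(R·A) = 0.075/(0.1427×11.4)

k ≈ 0.0461 W/(m·K)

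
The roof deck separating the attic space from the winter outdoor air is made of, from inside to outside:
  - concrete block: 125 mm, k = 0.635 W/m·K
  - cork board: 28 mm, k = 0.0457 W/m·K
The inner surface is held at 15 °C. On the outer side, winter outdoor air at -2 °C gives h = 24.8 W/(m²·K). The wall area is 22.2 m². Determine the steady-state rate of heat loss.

Q ≈ 444 W

Series thermal resistances:
R_concrete block = L/(kA) = 0.125/(0.635×22.2) = 0.008867 K/W
R_cork board = L/(kA) = 0.028/(0.0457×22.2) = 0.0276 K/W
R_outer film = 1/(h_o·A) = 1/(24.8×22.2) = 0.001816 K/W
R_total = 0.03828 K/W
Q = ΔT / R_total = 17 / 0.03828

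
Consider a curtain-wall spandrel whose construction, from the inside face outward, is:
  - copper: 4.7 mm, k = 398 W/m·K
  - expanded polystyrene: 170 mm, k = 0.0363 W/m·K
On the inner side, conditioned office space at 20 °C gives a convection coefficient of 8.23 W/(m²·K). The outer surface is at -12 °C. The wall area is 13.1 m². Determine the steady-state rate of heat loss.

Q ≈ 87.2 W

Series thermal resistances:
R_inner film = 1/(h_i·A) = 1/(8.23×13.1) = 0.009275 K/W
R_copper = L/(kA) = 0.0047/(398×13.1) = 9.015×10^-7 K/W
R_expanded polystyrene = L/(kA) = 0.17/(0.0363×13.1) = 0.3575 K/W
R_total = 0.3668 K/W
Q = ΔT / R_total = 32 / 0.3668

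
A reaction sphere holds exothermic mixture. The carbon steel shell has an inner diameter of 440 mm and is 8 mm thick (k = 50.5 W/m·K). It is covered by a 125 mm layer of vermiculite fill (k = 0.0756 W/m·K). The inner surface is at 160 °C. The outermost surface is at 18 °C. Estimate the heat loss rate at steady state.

Each spherical layer contributes R = (1/r_i − 1/r_o)/(4πk):
R_carbon steel shell = (1/0.22 − 1/0.228)/(4π×50.5) = 2.513×10^-4 K/W
R_vermiculite fill = (1/0.228 − 1/0.353)/(4π×0.0756) = 1.635 K/W
R_total = 1.635 K/W
Q = ΔT/R_total = 142/1.635

Q ≈ 86.8 W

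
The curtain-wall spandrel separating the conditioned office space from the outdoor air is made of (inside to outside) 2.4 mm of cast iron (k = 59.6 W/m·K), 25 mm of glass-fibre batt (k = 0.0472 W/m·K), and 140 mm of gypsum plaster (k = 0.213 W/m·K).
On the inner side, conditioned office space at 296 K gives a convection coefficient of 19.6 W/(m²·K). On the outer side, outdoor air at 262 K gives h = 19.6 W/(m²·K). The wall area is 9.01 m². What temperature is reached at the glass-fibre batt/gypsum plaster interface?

Thermal resistances in series:
R_inner film = 1/(h_i·A) = 1/(19.6×9.01) = 0.005663 K/W
R_cast iron = L/(kA) = 0.0024/(59.6×9.01) = 4.469×10^-6 K/W
R_glass-fibre batt = L/(kA) = 0.025/(0.0472×9.01) = 0.05879 K/W
R_gypsum plaster = L/(kA) = 0.14/(0.213×9.01) = 0.07295 K/W
R_outer film = 1/(h_o·A) = 1/(19.6×9.01) = 0.005663 K/W
R_total = 0.1431 K/W;  Q = ΔT/R_total = 34/0.1431 = 237.7 W
T_interface = T_inner − Q·ΣR(inner→interface) = 296 − 238×0.06445

T ≈ 281 K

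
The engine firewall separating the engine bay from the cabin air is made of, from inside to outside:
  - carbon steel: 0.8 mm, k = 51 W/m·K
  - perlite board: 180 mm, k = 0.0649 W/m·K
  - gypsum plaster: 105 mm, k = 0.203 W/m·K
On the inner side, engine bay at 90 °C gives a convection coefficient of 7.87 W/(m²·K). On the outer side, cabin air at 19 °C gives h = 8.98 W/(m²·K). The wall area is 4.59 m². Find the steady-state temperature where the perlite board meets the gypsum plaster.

T ≈ 31.6 °C

Model the wall as resistances in series:
R_inner film = 1/(h_i·A) = 1/(7.87×4.59) = 0.02768 K/W
R_carbon steel = L/(kA) = 0.0008/(51×4.59) = 3.417×10^-6 K/W
R_perlite board = L/(kA) = 0.18/(0.0649×4.59) = 0.6042 K/W
R_gypsum plaster = L/(kA) = 0.105/(0.203×4.59) = 0.1127 K/W
R_outer film = 1/(h_o·A) = 1/(8.98×4.59) = 0.02426 K/W
R_total = 0.7689 K/W;  Q = ΔT/R_total = 71/0.7689 = 92.34 W
T_interface = T_inner − Q·ΣR(inner→interface) = 90 − 92.3×0.6319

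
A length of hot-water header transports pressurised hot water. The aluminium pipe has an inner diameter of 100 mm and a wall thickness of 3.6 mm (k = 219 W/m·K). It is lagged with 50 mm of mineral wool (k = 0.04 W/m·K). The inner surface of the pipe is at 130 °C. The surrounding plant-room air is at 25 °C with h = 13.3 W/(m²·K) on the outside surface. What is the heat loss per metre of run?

q′ ≈ 38.4 W/m

Per-layer cylindrical resistances, series-summed:
R_aluminium pipe wall = ln(53.6/50)/(2π×219×1) = 5.053×10^-5 K/W
R_mineral wool = ln(103.6/53.6)/(2π×0.04×1) = 2.622 K/W
R_outer film = 1/(h_o·2πr_oL) = 1/(13.3×2π×0.1036×1) = 0.1155 K/W
R_total = 2.738 K/W
Q = ΔT/R_total = 105/2.738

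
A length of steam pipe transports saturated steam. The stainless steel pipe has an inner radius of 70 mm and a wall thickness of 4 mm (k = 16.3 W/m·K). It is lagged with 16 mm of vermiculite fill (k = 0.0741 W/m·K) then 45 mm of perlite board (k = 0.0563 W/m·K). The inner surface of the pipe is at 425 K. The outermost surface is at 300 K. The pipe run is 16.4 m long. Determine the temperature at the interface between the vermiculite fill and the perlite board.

T ≈ 391 K

For a radial system each layer contributes R = ln(r_out/r_in)/(2πkL); films add R = 1/(hA).
R_stainless steel pipe wall = ln(74/70)/(2π×16.3×16.4) = 3.308×10^-5 K/W
R_vermiculite fill = ln(90/74)/(2π×0.0741×16.4) = 0.02564 K/W
R_perlite board = ln(135/90)/(2π×0.0563×16.4) = 0.06989 K/W
R_total = 0.09556 K/W
Q = ΔT/R_total = 125/0.09556
Q = 1310 W
T_interface = T_inner − Q·ΣR(inner→interface) = 425 − 1310×0.02567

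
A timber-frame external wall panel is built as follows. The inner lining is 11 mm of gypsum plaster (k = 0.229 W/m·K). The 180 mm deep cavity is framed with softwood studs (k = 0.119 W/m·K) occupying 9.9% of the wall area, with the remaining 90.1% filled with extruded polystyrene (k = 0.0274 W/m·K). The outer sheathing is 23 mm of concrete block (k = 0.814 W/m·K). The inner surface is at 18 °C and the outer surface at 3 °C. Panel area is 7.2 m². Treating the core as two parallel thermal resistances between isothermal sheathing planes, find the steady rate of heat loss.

Q ≈ 21.5 W

Sheathing layers in series; stud and cavity paths in parallel between them.
R_inner = 0.011/(0.229×7.2) = 0.006672 K/W
R_stud  = 0.18/(0.119×0.099×7.2) = 2.122 K/W
R_cav   = 0.18/(0.0274×0.901×7.2) = 1.013 K/W
1/R_core = 1/R_stud + 1/R_cav → R_core = 0.6855 K/W
R_outer = 0.023/(0.814×7.2) = 0.003924 K/W
R_total = 0.6961 K/W
Q = ΔT/R_total = 15/0.6961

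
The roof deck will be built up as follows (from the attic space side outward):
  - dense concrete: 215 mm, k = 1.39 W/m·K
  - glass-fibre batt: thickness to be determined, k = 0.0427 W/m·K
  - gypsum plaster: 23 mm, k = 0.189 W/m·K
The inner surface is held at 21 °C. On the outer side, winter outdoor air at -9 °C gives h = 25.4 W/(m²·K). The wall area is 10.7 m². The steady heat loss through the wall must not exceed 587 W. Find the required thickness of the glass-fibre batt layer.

Model the wall as resistances in series:
R_dense concrete = L/(kA) = 0.215/(1.39×10.7) = 0.01446 K/W
R_gypsum plaster = L/(kA) = 0.023/(0.189×10.7) = 0.01137 K/W
R_outer film = 1/(h_o·A) = 1/(25.4×10.7) = 0.003679 K/W
Sum of the known resistances R_other = 0.02951 K/W
Required total resistance R_tot = ΔT/Q_allow = 30/587 = 0.05111 K/W
R_glass-fibre batt = R_tot − R_other = 0.0216 K/W
L = R·k·A = 0.0216×0.0427×10.7

L ≈ 9.87 mm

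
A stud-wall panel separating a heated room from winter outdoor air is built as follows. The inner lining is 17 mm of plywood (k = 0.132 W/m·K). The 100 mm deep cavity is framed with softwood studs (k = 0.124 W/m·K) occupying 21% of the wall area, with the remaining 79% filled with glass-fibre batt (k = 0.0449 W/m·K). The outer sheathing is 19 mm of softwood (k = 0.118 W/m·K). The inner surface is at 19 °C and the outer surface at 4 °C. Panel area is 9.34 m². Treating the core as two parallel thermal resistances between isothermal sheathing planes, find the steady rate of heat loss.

Q ≈ 73.1 W

Sheathing layers in series; stud and cavity paths in parallel between them.
R_inner = 0.017/(0.132×9.34) = 0.01379 K/W
R_stud  = 0.1/(0.124×0.21×9.34) = 0.4112 K/W
R_cav   = 0.1/(0.0449×0.79×9.34) = 0.3018 K/W
1/R_core = 1/R_stud + 1/R_cav → R_core = 0.1741 K/W
R_outer = 0.019/(0.118×9.34) = 0.01724 K/W
R_total = 0.2051 K/W
Q = ΔT/R_total = 15/0.2051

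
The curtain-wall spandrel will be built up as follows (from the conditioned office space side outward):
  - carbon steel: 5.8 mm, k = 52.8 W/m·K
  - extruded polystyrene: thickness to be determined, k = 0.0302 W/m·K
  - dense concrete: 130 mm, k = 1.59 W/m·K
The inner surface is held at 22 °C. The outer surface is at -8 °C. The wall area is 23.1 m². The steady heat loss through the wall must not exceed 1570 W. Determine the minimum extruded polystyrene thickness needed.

L ≈ 10.9 mm

Thermal resistances in series:
R_carbon steel = L/(kA) = 0.0058/(52.8×23.1) = 4.755×10^-6 K/W
R_dense concrete = L/(kA) = 0.13/(1.59×23.1) = 0.003539 K/W
Sum of the known resistances R_other = 0.003544 K/W
Required total resistance R_tot = ΔT/Q_allow = 30/1570 = 0.01911 K/W
R_extruded polystyrene = R_tot − R_other = 0.01556 K/W
L = R·k·A = 0.01556×0.0302×23.1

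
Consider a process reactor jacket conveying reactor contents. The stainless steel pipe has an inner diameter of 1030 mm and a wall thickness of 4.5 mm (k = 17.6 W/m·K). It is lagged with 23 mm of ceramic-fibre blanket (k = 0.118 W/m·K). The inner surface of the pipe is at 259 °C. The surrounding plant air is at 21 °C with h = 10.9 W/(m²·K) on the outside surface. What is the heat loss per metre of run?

Treating each annulus and film as a series resistance:
R_stainless steel pipe wall = ln(519.5/515)/(2π×17.6×1) = 7.867×10^-5 K/W
R_ceramic-fibre blanket = ln(542.5/519.5)/(2π×0.118×1) = 0.05843 K/W
R_outer film = 1/(h_o·2πr_oL) = 1/(10.9×2π×0.5425×1) = 0.02691 K/W
R_total = 0.08542 K/W
Q = ΔT/R_total = 238/0.08542

q′ ≈ 2790 W/m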